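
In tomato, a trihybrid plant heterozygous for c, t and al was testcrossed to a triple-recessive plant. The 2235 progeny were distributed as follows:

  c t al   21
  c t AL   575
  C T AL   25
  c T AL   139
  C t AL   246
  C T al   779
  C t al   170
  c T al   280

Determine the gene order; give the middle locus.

al

The two most frequent reciprocal classes, C T al and c t AL, are the parental types, so the F1 was C T al / c t AL.
The two rarest classes, C T AL and c t al, are the double crossovers. Comparing them with the parentals, only the al allele has switched, so al is the middle locus and the order is c – al – t.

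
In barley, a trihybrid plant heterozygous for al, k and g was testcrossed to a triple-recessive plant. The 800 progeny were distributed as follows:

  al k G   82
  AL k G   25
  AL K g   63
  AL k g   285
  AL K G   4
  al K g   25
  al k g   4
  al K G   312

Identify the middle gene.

al

The two most frequent reciprocal classes, al K G and AL k g, are the parental types, so the F1 was al K G / AL k g.
The two rarest classes, AL K G and al k g, are the double crossovers. Comparing them with the parentals, only the al allele has switched, so al is the middle locus and the order is g – al – k.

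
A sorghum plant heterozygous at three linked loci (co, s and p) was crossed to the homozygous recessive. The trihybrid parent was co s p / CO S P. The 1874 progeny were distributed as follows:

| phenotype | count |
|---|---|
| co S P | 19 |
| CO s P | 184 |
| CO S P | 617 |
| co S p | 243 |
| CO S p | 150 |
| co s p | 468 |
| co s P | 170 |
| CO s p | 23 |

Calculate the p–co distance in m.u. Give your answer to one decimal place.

The two rarest classes, CO s p and co S P, are the double crossovers. Comparing them with the parentals, only the co allele has switched, so co is the middle locus and the order is p – co – s.
Crossovers in the p–co interval produce the single-crossover classes co s P and CO S p (170 + 150 = 320) plus the double crossovers (42).
RF(p–co) = (320 + 42) / 1874 = 362/1874 = 0.1932 → 19.3 m.u.

19.3 m.u.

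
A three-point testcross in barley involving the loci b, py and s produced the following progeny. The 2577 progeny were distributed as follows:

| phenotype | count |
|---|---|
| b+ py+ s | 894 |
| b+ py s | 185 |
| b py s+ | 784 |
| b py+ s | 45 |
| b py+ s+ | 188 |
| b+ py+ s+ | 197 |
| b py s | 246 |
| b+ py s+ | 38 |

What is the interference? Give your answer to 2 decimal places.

The two most frequent reciprocal classes, b py s+ and b+ py+ s, are the parental types, so the F1 was b py s+ / b+ py+ s.
The two rarest classes, b+ py s+ and b py+ s, are the double crossovers. Comparing them with the parentals, only the b allele has switched, so b is the middle locus and the order is s – b – py.
s–b: (443 + 83)/2577 = 0.2041; b–py: (373 + 83)/2577 = 0.1769.
Expected DCO frequency = 0.2041 × 0.1769 ≈ 0.03611; observed = 83/2577 ≈ 0.03221.
Coefficient of coincidence = 0.03221/0.03611 ≈ 0.89; interference = 1 − 0.89 = 0.11.

0.11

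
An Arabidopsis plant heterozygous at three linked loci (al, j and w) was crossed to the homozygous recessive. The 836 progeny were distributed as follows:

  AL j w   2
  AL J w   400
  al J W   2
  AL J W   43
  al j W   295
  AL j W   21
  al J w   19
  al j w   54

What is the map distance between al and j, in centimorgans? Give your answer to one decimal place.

5.3 centimorgans

The two most frequent reciprocal classes, al j W and AL J w, are the parental types, so the F1 was al j W / AL J w.
The two rarest classes, al J W and AL j w, are the double crossovers. Comparing them with the parentals, only the j allele has switched, so j is the middle locus and the order is al – j – w.
Crossovers in the al–j interval produce the single-crossover classes AL j W and al J w (21 + 19 = 40) plus the double crossovers (4).
RF(al–j) = (40 + 4) / 836 = 44/836 = 0.0526 → 5.3 centimorgans.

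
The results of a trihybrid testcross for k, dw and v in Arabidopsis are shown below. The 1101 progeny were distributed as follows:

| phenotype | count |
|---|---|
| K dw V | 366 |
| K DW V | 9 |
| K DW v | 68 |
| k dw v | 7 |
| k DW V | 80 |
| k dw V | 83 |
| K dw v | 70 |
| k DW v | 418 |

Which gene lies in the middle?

dw

The two most frequent reciprocal classes, K dw V and k DW v, are the parental types, so the F1 was K dw V / k DW v.
The two rarest classes, K DW V and k dw v, are the double crossovers. Comparing them with the parentals, only the dw allele has switched, so dw is the middle locus and the order is k – dw – v.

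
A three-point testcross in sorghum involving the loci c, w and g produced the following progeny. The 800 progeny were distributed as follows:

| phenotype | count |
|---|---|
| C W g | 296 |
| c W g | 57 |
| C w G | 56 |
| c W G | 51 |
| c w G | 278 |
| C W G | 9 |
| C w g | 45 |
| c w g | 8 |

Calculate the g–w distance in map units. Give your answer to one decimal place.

14.1 map units

The two most frequent reciprocal classes, C W g and c w G, are the parental types, so the F1 was C W g / c w G.
The two rarest classes, C W G and c w g, are the double crossovers. Comparing them with the parentals, only the g allele has switched, so g is the middle locus and the order is c – g – w.
Crossovers in the g–w interval produce the single-crossover classes C w g and c W G (45 + 51 = 96) plus the double crossovers (17).
RF(g–w) = (96 + 17) / 800 = 113/800 = 0.1412 → 14.1 map units.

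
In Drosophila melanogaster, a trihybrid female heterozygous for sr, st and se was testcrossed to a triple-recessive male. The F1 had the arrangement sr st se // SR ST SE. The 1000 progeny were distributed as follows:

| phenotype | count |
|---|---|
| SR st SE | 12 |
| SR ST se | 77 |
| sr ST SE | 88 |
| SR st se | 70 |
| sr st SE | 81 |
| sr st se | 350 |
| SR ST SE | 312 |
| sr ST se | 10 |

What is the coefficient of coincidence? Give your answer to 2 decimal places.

0.68

The two rarest classes, sr ST se and SR st SE, are the double crossovers. Comparing them with the parentals, only the st allele has switched, so st is the middle locus and the order is se – st – sr.
se–st: (158 + 22)/1000 = 0.1800; st–sr: (158 + 22)/1000 = 0.1800.
Expected DCO frequency = 0.1800 × 0.1800 ≈ 0.03240; observed = 22/1000 ≈ 0.02200.
Coefficient of coincidence = 0.02200/0.03240 ≈ 0.68.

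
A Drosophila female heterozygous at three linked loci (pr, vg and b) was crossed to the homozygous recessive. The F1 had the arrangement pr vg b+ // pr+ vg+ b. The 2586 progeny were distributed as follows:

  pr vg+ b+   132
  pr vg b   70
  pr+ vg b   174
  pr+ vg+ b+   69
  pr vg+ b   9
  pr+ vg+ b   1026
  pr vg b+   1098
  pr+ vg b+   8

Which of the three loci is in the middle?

pr

The two rarest classes, pr+ vg b+ and pr vg+ b, are the double crossovers. Comparing them with the parentals, only the pr allele has switched, so pr is the middle locus and the order is vg – pr – b.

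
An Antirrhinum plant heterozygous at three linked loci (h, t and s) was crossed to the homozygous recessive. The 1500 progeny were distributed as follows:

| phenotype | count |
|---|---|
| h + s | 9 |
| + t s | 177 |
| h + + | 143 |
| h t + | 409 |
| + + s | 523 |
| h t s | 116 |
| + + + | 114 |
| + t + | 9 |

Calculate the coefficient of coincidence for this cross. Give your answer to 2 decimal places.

The two most frequent reciprocal classes, + + s and h t +, are the parental types, so the F1 was + + s / h t +.
The two rarest classes, h + s and + t +, are the double crossovers. Comparing them with the parentals, only the h allele has switched, so h is the middle locus and the order is s – h – t.
s–h: (230 + 18)/1500 = 0.1653; h–t: (320 + 18)/1500 = 0.2253.
Expected DCO frequency = 0.1653 × 0.2253 ≈ 0.03724; observed = 18/1500 ≈ 0.01200.
Coefficient of coincidence = 0.01200/0.03724 ≈ 0.32.

0.32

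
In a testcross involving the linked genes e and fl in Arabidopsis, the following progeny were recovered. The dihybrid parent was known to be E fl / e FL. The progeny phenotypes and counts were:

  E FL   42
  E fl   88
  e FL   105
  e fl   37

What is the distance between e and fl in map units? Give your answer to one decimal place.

The recombinant classes are E FL and e fl: 42 + 37 = 79.
Recombination frequency = 79/272 = 0.2904 ≈ 29.0%, i.e. 29.0 map units.

29.0 map units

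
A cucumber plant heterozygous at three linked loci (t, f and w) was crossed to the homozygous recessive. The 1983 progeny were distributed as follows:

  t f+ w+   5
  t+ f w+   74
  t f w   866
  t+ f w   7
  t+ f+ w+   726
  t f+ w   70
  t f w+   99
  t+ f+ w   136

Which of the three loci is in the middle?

t

The two most frequent reciprocal classes, t f w and t+ f+ w+, are the parental types, so the F1 was t f w / t+ f+ w+.
The two rarest classes, t+ f w and t f+ w+, are the double crossovers. Comparing them with the parentals, only the t allele has switched, so t is the middle locus and the order is f – t – w.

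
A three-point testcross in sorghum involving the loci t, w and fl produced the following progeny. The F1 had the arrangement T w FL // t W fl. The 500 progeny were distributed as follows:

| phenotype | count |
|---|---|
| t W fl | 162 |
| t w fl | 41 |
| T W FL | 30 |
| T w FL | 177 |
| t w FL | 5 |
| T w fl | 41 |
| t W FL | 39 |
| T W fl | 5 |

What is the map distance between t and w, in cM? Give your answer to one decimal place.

16.2 cM

The two rarest classes, t w FL and T W fl, are the double crossovers. Comparing them with the parentals, only the t allele has switched, so t is the middle locus and the order is w – t – fl.
Crossovers in the w–t interval produce the single-crossover classes T W FL and t w fl (30 + 41 = 71) plus the double crossovers (10).
RF(w–t) = (71 + 10) / 500 = 81/500 = 0.1620 → 16.2 cM.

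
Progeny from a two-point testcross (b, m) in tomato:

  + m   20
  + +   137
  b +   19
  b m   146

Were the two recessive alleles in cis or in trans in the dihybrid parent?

cis

The two most frequent classes are + + (137) and b m (146); these are the parental (non-recombinant) types.
So the F1 carried + + on one chromosome and b m on the other — the recessive alleles are on the same chromosome (cis / coupling).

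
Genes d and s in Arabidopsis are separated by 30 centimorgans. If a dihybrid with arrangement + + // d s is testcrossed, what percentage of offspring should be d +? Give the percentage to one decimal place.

A map distance of 30 centimorgans corresponds to a recombination frequency of 0.300.
The F1 is + + / d s, so d + is a recombinant gamete class with expected frequency r/2 = 0.300/2 = 0.1500.
That is 0.1500 = 15.0% of the progeny.

15.0%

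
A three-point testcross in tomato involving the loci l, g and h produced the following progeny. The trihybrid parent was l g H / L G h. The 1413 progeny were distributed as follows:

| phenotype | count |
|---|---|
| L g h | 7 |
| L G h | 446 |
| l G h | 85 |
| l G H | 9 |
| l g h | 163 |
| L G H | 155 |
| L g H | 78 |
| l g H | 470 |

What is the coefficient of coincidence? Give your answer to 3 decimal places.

The two rarest classes, l G H and L g h, are the double crossovers. Comparing them with the parentals, only the g allele has switched, so g is the middle locus and the order is l – g – h.
l–g: (163 + 16)/1413 = 0.1267; g–h: (318 + 16)/1413 = 0.2364.
Expected DCO frequency = 0.1267 × 0.2364 ≈ 0.02995; observed = 16/1413 ≈ 0.01132.
Coefficient of coincidence = 0.01132/0.02995 ≈ 0.378.

0.378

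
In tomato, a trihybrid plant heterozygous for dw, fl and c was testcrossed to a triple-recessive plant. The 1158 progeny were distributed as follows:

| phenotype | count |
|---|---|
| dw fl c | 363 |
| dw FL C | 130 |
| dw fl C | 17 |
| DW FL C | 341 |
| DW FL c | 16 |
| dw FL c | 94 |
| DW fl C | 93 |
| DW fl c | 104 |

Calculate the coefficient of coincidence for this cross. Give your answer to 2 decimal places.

The two most frequent reciprocal classes, DW FL C and dw fl c, are the parental types, so the F1 was DW FL C / dw fl c.
The two rarest classes, DW FL c and dw fl C, are the double crossovers. Comparing them with the parentals, only the c allele has switched, so c is the middle locus and the order is dw – c – fl.
dw–c: (234 + 33)/1158 = 0.2306; c–fl: (187 + 33)/1158 = 0.1900.
Expected DCO frequency = 0.2306 × 0.1900 ≈ 0.04381; observed = 33/1158 ≈ 0.02850.
Coefficient of coincidence = 0.02850/0.04381 ≈ 0.65.

0.65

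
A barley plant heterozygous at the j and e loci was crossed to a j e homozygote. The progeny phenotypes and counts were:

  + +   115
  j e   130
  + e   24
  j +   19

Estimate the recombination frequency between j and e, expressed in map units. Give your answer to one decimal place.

The two most frequent classes, + + (115) and j e (130), are the parental types, so the F1 was + + / j e.
The recombinant classes are + e and j +: 24 + 19 = 43.
Recombination frequency = 43/288 = 0.1493 ≈ 14.9%, i.e. 14.9 map units.

14.9 map units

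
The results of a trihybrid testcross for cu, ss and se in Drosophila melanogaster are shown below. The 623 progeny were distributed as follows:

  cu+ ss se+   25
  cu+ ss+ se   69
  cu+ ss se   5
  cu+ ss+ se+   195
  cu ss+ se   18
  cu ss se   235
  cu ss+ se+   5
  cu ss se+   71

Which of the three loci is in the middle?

The two most frequent reciprocal classes, cu+ ss+ se+ and cu ss se, are the parental types, so the F1 was cu+ ss+ se+ / cu ss se.
The two rarest classes, cu ss+ se+ and cu+ ss se, are the double crossovers. Comparing them with the parentals, only the cu allele has switched, so cu is the middle locus and the order is ss – cu – se.

cu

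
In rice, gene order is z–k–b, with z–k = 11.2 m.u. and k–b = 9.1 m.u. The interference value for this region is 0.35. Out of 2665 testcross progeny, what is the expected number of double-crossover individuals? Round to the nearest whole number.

Map distances give recombination frequencies of 0.112 and 0.091 for the two intervals.
With interference 0.35 (so coincidence = 0.65), expected double-crossover frequency = 0.112 × 0.091 × 0.65 = 0.00662.
Expected number = 0.00662 × 2665 = 17.66 ≈ 18.

18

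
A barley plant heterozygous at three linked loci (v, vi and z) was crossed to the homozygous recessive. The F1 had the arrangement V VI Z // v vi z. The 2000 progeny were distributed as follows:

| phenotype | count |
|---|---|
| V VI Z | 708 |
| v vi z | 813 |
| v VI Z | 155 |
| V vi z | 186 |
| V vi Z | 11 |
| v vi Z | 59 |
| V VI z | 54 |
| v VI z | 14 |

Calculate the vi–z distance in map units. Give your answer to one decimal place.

6.9 map units

The two rarest classes, V vi Z and v VI z, are the double crossovers. Comparing them with the parentals, only the vi allele has switched, so vi is the middle locus and the order is z – vi – v.
Crossovers in the z–vi interval produce the single-crossover classes V VI z and v vi Z (54 + 59 = 113) plus the double crossovers (25).
RF(z–vi) = (113 + 25) / 2000 = 138/2000 = 0.0690 → 6.9 map units.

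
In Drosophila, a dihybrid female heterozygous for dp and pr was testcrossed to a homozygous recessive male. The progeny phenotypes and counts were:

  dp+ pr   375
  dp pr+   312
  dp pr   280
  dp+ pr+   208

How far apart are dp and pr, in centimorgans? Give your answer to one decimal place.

41.5 centimorgans

The two most frequent classes, dp+ pr (375) and dp pr+ (312), are the parental types, so the F1 was dp+ pr / dp pr+.
The recombinant classes are dp+ pr+ and dp pr: 208 + 280 = 488.
Recombination frequency = 488/1175 = 0.4153 ≈ 41.5%, i.e. 41.5 centimorgans.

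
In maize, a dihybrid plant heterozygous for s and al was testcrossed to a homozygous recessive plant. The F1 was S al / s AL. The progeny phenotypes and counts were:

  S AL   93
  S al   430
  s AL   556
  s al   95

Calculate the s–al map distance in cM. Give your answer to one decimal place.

The recombinant classes are S AL and s al: 93 + 95 = 188.
Recombination frequency = 188/1174 = 0.1601 ≈ 16.0%, i.e. 16.0 cM.

16.0 cM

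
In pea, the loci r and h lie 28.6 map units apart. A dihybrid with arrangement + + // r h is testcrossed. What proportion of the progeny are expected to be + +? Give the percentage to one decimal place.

A map distance of 28.6 map units corresponds to a recombination frequency of 0.286.
The F1 is + + / r h, so + + is a parental gamete class with expected frequency (1 − r)/2 = 0.714/2 = 0.3570.
That is 0.3570 = 35.7% of the progeny.

35.7%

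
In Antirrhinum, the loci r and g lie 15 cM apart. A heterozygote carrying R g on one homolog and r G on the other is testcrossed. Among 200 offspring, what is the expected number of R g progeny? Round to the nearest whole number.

A map distance of 15 cM corresponds to a recombination frequency of 0.150.
The F1 is R g / r G, so R g is a parental gamete class with expected frequency (1 − r)/2 = 0.850/2 = 0.4250.
Expected number = 0.4250 × 200 = 85.00 ≈ 85.

85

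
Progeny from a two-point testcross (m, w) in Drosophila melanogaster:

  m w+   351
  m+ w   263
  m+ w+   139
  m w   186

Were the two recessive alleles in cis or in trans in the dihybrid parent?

trans

The two most frequent classes are m+ w (263) and m w+ (351); these are the parental (non-recombinant) types.
So the F1 carried m+ w on one chromosome and m w+ on the other — the recessive alleles are on opposite chromosomes (trans / repulsion).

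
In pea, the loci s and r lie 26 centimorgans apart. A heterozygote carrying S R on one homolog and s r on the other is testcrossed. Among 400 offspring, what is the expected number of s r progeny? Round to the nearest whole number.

A map distance of 26 centimorgans corresponds to a recombination frequency of 0.260.
The F1 is S R / s r, so s r is a parental gamete class with expected frequency (1 − r)/2 = 0.740/2 = 0.3700.
Expected number = 0.3700 × 400 = 148.00 ≈ 148.

148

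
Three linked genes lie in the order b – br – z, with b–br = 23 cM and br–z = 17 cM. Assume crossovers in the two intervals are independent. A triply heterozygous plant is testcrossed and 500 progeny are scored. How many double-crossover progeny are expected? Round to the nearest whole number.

Map distances give recombination frequencies of 0.230 and 0.170 for the two intervals.
With no interference, expected double-crossover frequency = 0.230 × 0.170 = 0.03910.
Expected number = 0.03910 × 500 = 19.55 ≈ 20.

20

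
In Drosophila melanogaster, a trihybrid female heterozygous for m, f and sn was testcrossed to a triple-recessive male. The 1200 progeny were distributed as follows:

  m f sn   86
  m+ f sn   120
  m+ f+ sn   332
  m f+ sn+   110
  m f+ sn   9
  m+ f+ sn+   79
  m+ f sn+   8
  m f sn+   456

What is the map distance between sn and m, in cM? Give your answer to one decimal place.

The two most frequent reciprocal classes, m f sn+ and m+ f+ sn, are the parental types, so the F1 was m f sn+ / m+ f+ sn.
The two rarest classes, m+ f sn+ and m f+ sn, are the double crossovers. Comparing them with the parentals, only the m allele has switched, so m is the middle locus and the order is f – m – sn.
Crossovers in the m–sn interval produce the single-crossover classes m f sn and m+ f+ sn+ (86 + 79 = 165) plus the double crossovers (17).
RF(m–sn) = (165 + 17) / 1200 = 182/1200 = 0.1517 → 15.2 cM.

15.2 cM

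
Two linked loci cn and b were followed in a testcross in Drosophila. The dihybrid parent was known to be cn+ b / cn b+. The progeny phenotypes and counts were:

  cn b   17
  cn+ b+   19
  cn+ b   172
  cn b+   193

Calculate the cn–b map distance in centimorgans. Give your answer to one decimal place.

9.0 centimorgans

The recombinant classes are cn+ b+ and cn b: 19 + 17 = 36.
Recombination frequency = 36/401 = 0.0898 ≈ 9.0%, i.e. 9.0 centimorgans.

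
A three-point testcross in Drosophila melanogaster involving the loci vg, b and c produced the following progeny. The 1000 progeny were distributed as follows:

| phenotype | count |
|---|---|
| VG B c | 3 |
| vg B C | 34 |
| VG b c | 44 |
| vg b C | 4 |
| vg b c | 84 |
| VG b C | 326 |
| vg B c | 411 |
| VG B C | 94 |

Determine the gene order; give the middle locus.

The two most frequent reciprocal classes, vg B c and VG b C, are the parental types, so the F1 was vg B c / VG b C.
The two rarest classes, VG B c and vg b C, are the double crossovers. Comparing them with the parentals, only the vg allele has switched, so vg is the middle locus and the order is b – vg – c.

vg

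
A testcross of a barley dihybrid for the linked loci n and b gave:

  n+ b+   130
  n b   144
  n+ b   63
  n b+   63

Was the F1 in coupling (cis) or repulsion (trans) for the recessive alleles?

The two most frequent classes are n+ b+ (130) and n b (144); these are the parental (non-recombinant) types.
So the F1 carried n+ b+ on one chromosome and n b on the other — the recessive alleles are on the same chromosome (cis / coupling).

cis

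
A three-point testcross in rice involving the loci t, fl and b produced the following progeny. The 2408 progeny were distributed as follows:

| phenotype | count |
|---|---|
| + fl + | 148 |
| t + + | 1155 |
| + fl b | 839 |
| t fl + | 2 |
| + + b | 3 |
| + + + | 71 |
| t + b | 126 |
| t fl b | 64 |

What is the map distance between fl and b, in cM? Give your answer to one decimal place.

The two most frequent reciprocal classes, t + + and + fl b, are the parental types, so the F1 was t + + / + fl b.
The two rarest classes, t fl + and + + b, are the double crossovers. Comparing them with the parentals, only the fl allele has switched, so fl is the middle locus and the order is t – fl – b.
Crossovers in the fl–b interval produce the single-crossover classes t + b and + fl + (126 + 148 = 274) plus the double crossovers (5).
RF(fl–b) = (274 + 5) / 2408 = 279/2408 = 0.1159 → 11.6 cM.

11.6 cM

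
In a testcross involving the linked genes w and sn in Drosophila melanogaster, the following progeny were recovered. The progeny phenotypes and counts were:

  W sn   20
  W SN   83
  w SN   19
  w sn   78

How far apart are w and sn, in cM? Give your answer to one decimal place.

19.5 cM

The two most frequent classes, W SN (83) and w sn (78), are the parental types, so the F1 was W SN / w sn.
The recombinant classes are W sn and w SN: 20 + 19 = 39.
Recombination frequency = 39/200 = 0.1950 ≈ 19.5%, i.e. 19.5 cM.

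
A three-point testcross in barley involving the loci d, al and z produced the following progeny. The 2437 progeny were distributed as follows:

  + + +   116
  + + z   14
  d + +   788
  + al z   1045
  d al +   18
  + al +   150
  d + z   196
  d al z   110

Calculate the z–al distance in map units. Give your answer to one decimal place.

The two most frequent reciprocal classes, + al z and d + +, are the parental types, so the F1 was + al z / d + +.
The two rarest classes, + + z and d al +, are the double crossovers. Comparing them with the parentals, only the al allele has switched, so al is the middle locus and the order is d – al – z.
Crossovers in the al–z interval produce the single-crossover classes + al + and d + z (150 + 196 = 346) plus the double crossovers (32).
RF(al–z) = (346 + 32) / 2437 = 378/2437 = 0.1551 → 15.5 map units.

15.5 map units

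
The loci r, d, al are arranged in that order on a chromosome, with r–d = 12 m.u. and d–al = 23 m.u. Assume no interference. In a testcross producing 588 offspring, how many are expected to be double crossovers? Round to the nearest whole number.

Map distances give recombination frequencies of 0.120 and 0.230 for the two intervals.
With no interference, expected double-crossover frequency = 0.120 × 0.230 = 0.02760.
Expected number = 0.02760 × 588 = 16.23 ≈ 16.

16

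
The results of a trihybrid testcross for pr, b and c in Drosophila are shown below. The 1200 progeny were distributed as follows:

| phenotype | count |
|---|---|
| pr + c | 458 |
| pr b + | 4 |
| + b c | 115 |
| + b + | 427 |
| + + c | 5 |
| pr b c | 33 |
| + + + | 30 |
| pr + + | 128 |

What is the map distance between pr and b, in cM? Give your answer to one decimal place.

The two most frequent reciprocal classes, pr + c and + b +, are the parental types, so the F1 was pr + c / + b +.
The two rarest classes, + + c and pr b +, are the double crossovers. Comparing them with the parentals, only the pr allele has switched, so pr is the middle locus and the order is c – pr – b.
Crossovers in the pr–b interval produce the single-crossover classes pr b c and + + + (33 + 30 = 63) plus the double crossovers (9).
RF(pr–b) = (63 + 9) / 1200 = 72/1200 = 0.0600 → 6.0 cM.

6.0 cM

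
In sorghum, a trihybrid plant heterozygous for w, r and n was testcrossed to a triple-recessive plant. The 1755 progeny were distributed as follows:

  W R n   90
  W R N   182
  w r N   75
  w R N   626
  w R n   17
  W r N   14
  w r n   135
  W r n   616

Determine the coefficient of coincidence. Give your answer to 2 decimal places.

The two most frequent reciprocal classes, W r n and w R N, are the parental types, so the F1 was W r n / w R N.
The two rarest classes, W r N and w R n, are the double crossovers. Comparing them with the parentals, only the n allele has switched, so n is the middle locus and the order is w – n – r.
w–n: (317 + 31)/1755 = 0.1983; n–r: (165 + 31)/1755 = 0.1117.
Expected DCO frequency = 0.1983 × 0.1117 ≈ 0.02215; observed = 31/1755 ≈ 0.01766.
Coefficient of coincidence = 0.01766/0.02215 ≈ 0.80.

0.80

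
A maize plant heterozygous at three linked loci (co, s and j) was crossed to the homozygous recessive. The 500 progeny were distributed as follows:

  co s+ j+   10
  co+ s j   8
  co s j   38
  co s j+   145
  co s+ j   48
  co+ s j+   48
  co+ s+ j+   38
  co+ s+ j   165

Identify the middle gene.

s

The two most frequent reciprocal classes, co s j+ and co+ s+ j, are the parental types, so the F1 was co s j+ / co+ s+ j.
The two rarest classes, co s+ j+ and co+ s j, are the double crossovers. Comparing them with the parentals, only the s allele has switched, so s is the middle locus and the order is j – s – co.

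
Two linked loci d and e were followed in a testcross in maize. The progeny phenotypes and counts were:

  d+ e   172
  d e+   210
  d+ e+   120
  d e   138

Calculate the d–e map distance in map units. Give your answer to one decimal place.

The two most frequent classes, d+ e (172) and d e+ (210), are the parental types, so the F1 was d+ e / d e+.
The recombinant classes are d+ e+ and d e: 120 + 138 = 258.
Recombination frequency = 258/640 = 0.4031 ≈ 40.3%, i.e. 40.3 map units.

40.3 map units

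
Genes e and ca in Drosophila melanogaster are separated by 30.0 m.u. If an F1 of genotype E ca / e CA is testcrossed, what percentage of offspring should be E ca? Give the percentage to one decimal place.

35.0%

A map distance of 30.0 m.u. corresponds to a recombination frequency of 0.300.
The F1 is E ca / e CA, so E ca is a parental gamete class with expected frequency (1 − r)/2 = 0.700/2 = 0.3500.
That is 0.3500 = 35.0% of the progeny.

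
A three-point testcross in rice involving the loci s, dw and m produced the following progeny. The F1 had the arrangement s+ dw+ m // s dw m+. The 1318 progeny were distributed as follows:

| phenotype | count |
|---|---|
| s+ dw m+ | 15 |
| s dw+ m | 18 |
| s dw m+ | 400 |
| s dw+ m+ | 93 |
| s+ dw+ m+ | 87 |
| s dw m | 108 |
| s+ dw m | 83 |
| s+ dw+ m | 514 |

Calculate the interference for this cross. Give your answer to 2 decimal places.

The two rarest classes, s dw+ m and s+ dw m+, are the double crossovers. Comparing them with the parentals, only the s allele has switched, so s is the middle locus and the order is dw – s – m.
dw–s: (176 + 33)/1318 = 0.1586; s–m: (195 + 33)/1318 = 0.1730.
Expected DCO frequency = 0.1586 × 0.1730 ≈ 0.02744; observed = 33/1318 ≈ 0.02504.
Coefficient of coincidence = 0.02504/0.02744 ≈ 0.91; interference = 1 − 0.91 = 0.09.

0.09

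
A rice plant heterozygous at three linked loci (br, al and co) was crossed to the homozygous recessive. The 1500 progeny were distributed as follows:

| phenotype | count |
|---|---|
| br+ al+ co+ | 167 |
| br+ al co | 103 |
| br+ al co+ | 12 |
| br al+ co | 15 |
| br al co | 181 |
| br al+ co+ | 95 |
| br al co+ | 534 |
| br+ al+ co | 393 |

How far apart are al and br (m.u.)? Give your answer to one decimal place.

The two most frequent reciprocal classes, br+ al+ co and br al co+, are the parental types, so the F1 was br+ al+ co / br al co+.
The two rarest classes, br al+ co and br+ al co+, are the double crossovers. Comparing them with the parentals, only the br allele has switched, so br is the middle locus and the order is co – br – al.
Crossovers in the br–al interval produce the single-crossover classes br+ al co and br al+ co+ (103 + 95 = 198) plus the double crossovers (27).
RF(br–al) = (198 + 27) / 1500 = 225/1500 = 0.1500 → 15.0 m.u.

15.0 m.u.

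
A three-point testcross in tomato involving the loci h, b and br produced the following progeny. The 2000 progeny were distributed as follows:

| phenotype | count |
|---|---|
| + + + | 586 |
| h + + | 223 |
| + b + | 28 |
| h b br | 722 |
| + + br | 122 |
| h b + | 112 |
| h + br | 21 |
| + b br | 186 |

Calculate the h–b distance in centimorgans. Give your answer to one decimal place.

The two most frequent reciprocal classes, + + + and h b br, are the parental types, so the F1 was + + + / h b br.
The two rarest classes, + b + and h + br, are the double crossovers. Comparing them with the parentals, only the b allele has switched, so b is the middle locus and the order is h – b – br.
Crossovers in the h–b interval produce the single-crossover classes h + + and + b br (223 + 186 = 409) plus the double crossovers (49).
RF(h–b) = (409 + 49) / 2000 = 458/2000 = 0.2290 → 22.9 centimorgans.

22.9 centimorgans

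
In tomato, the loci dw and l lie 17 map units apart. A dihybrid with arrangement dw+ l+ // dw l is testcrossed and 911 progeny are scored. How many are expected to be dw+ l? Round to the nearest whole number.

A map distance of 17 map units corresponds to a recombination frequency of 0.170.
The F1 is dw+ l+ / dw l, so dw+ l is a recombinant gamete class with expected frequency r/2 = 0.170/2 = 0.0850.
Expected number = 0.0850 × 911 = 77.44 ≈ 77.

77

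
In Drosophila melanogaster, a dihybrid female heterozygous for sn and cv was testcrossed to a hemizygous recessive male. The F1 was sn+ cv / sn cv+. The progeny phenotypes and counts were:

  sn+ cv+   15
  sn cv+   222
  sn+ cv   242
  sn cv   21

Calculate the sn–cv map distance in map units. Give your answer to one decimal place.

7.2 map units

The recombinant classes are sn+ cv+ and sn cv: 15 + 21 = 36.
Recombination frequency = 36/500 = 0.0720 ≈ 7.2%, i.e. 7.2 map units.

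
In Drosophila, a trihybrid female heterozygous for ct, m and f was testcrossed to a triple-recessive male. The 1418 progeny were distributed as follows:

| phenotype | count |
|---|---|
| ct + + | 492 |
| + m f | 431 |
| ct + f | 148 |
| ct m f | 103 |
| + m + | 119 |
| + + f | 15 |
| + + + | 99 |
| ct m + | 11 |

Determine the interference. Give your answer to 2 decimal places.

The two most frequent reciprocal classes, ct + + and + m f, are the parental types, so the F1 was ct + + / + m f.
The two rarest classes, ct m + and + + f, are the double crossovers. Comparing them with the parentals, only the m allele has switched, so m is the middle locus and the order is ct – m – f.
ct–m: (202 + 26)/1418 = 0.1608; m–f: (267 + 26)/1418 = 0.2066.
Expected DCO frequency = 0.1608 × 0.2066 ≈ 0.03322; observed = 26/1418 ≈ 0.01834.
Coefficient of coincidence = 0.01834/0.03322 ≈ 0.55; interference = 1 − 0.55 = 0.45.

0.45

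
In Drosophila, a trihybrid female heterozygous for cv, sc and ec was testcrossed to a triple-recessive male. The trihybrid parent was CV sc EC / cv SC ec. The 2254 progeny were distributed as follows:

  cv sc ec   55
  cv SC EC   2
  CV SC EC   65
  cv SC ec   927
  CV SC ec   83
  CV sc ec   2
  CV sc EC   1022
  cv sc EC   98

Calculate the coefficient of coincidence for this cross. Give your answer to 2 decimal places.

The two rarest classes, CV sc ec and cv SC EC, are the double crossovers. Comparing them with the parentals, only the ec allele has switched, so ec is the middle locus and the order is cv – ec – sc.
cv–ec: (181 + 4)/2254 = 0.0821; ec–sc: (120 + 4)/2254 = 0.0550.
Expected DCO frequency = 0.0821 × 0.0550 ≈ 0.00452; observed = 4/2254 ≈ 0.00177.
Coefficient of coincidence = 0.00177/0.00452 ≈ 0.39.

0.39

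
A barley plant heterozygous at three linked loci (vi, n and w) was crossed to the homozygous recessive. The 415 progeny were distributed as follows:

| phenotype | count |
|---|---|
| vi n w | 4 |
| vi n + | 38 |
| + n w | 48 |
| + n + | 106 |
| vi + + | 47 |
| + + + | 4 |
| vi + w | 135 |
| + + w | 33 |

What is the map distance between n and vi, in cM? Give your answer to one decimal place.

The two most frequent reciprocal classes, + n + and vi + w, are the parental types, so the F1 was + n + / vi + w.
The two rarest classes, + + + and vi n w, are the double crossovers. Comparing them with the parentals, only the n allele has switched, so n is the middle locus and the order is w – n – vi.
Crossovers in the n–vi interval produce the single-crossover classes vi n + and + + w (38 + 33 = 71) plus the double crossovers (8).
RF(n–vi) = (71 + 8) / 415 = 79/415 = 0.1904 → 19.0 cM.

19.0 cM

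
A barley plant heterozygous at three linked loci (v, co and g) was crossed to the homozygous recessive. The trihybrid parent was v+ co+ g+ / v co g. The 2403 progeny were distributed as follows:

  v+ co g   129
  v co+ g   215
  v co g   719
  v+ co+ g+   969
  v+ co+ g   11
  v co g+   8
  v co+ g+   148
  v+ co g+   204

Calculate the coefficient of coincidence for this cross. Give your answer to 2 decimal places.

0.35

The two rarest classes, v+ co+ g and v co g+, are the double crossovers. Comparing them with the parentals, only the g allele has switched, so g is the middle locus and the order is v – g – co.
v–g: (277 + 19)/2403 = 0.1232; g–co: (419 + 19)/2403 = 0.1823.
Expected DCO frequency = 0.1232 × 0.1823 ≈ 0.02246; observed = 19/2403 ≈ 0.00791.
Coefficient of coincidence = 0.00791/0.02246 ≈ 0.35.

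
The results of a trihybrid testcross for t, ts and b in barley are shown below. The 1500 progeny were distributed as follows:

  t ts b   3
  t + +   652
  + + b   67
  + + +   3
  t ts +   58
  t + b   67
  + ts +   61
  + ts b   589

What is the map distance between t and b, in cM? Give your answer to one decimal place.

The two most frequent reciprocal classes, + ts b and t + +, are the parental types, so the F1 was + ts b / t + +.
The two rarest classes, t ts b and + + +, are the double crossovers. Comparing them with the parentals, only the t allele has switched, so t is the middle locus and the order is ts – t – b.
Crossovers in the t–b interval produce the single-crossover classes + ts + and t + b (61 + 67 = 128) plus the double crossovers (6).
RF(t–b) = (128 + 6) / 1500 = 134/1500 = 0.0893 → 8.9 cM.

8.9 cM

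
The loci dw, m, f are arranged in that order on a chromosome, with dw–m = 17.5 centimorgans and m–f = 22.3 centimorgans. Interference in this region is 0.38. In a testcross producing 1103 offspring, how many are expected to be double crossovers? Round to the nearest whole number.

27

Map distances give recombination frequencies of 0.175 and 0.223 for the two intervals.
With interference 0.38 (so coincidence = 0.62), expected double-crossover frequency = 0.175 × 0.223 × 0.62 = 0.02420.
Expected number = 0.02420 × 1103 = 26.69 ≈ 27.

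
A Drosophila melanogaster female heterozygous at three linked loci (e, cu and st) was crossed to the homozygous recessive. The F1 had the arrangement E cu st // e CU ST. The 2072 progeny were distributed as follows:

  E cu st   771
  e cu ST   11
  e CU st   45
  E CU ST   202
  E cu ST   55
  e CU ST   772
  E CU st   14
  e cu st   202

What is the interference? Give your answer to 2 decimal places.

The two rarest classes, E CU st and e cu ST, are the double crossovers. Comparing them with the parentals, only the cu allele has switched, so cu is the middle locus and the order is st – cu – e.
st–cu: (100 + 25)/2072 = 0.0603; cu–e: (404 + 25)/2072 = 0.2070.
Expected DCO frequency = 0.0603 × 0.2070 ≈ 0.01248; observed = 25/2072 ≈ 0.01207.
Coefficient of coincidence = 0.01207/0.01248 ≈ 0.97; interference = 1 − 0.97 = 0.03.

0.03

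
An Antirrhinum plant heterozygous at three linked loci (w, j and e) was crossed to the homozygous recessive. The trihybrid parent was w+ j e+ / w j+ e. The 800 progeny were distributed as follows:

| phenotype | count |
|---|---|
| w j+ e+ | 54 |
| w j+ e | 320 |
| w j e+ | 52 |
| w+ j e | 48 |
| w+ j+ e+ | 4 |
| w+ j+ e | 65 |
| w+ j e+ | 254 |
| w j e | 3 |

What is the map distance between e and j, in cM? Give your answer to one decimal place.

The two rarest classes, w+ j+ e+ and w j e, are the double crossovers. Comparing them with the parentals, only the j allele has switched, so j is the middle locus and the order is w – j – e.
Crossovers in the j–e interval produce the single-crossover classes w+ j e and w j+ e+ (48 + 54 = 102) plus the double crossovers (7).
RF(j–e) = (102 + 7) / 800 = 109/800 = 0.1363 → 13.6 cM.

13.6 cM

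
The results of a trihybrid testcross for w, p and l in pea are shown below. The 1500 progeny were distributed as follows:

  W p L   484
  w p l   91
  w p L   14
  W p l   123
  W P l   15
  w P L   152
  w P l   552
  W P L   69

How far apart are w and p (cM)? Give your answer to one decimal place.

The two most frequent reciprocal classes, W p L and w P l, are the parental types, so the F1 was W p L / w P l.
The two rarest classes, w p L and W P l, are the double crossovers. Comparing them with the parentals, only the w allele has switched, so w is the middle locus and the order is p – w – l.
Crossovers in the p–w interval produce the single-crossover classes W P L and w p l (69 + 91 = 160) plus the double crossovers (29).
RF(p–w) = (160 + 29) / 1500 = 189/1500 = 0.1260 → 12.6 cM.

12.6 cM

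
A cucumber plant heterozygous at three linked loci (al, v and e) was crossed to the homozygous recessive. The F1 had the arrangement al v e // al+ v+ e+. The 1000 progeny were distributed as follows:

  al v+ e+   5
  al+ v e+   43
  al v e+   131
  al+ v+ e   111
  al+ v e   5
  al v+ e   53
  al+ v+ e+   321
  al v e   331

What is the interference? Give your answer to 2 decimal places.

The two rarest classes, al+ v e and al v+ e+, are the double crossovers. Comparing them with the parentals, only the al allele has switched, so al is the middle locus and the order is e – al – v.
e–al: (242 + 10)/1000 = 0.2520; al–v: (96 + 10)/1000 = 0.1060.
Expected DCO frequency = 0.2520 × 0.1060 ≈ 0.02671; observed = 10/1000 ≈ 0.01000.
Coefficient of coincidence = 0.01000/0.02671 ≈ 0.37; interference = 1 − 0.37 = 0.63.

0.63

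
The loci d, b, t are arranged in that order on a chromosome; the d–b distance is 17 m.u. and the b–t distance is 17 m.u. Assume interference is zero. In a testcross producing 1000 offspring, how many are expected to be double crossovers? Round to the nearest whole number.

29

Map distances give recombination frequencies of 0.170 and 0.170 for the two intervals.
With no interference, expected double-crossover frequency = 0.170 × 0.170 = 0.02890.
Expected number = 0.02890 × 1000 = 28.90 ≈ 29.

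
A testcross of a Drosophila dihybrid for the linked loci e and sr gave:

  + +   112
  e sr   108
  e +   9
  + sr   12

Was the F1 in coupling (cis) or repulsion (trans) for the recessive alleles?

The two most frequent classes are + + (112) and e sr (108); these are the parental (non-recombinant) types.
So the F1 carried + + on one chromosome and e sr on the other — the recessive alleles are on the same chromosome (cis / coupling).

cis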